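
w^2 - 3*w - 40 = (w - 8)*(w + 5)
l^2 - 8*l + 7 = (l - 7)*(l - 1)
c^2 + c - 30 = (c - 5)*(c + 6)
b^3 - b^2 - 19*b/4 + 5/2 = (b - 5/2)*(b - 1/2)*(b + 2)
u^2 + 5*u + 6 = (u + 2)*(u + 3)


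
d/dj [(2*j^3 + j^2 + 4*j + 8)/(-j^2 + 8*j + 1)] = 2*(-j^4 + 16*j^3 + 9*j^2 + 9*j - 30)/(j^4 - 16*j^3 + 62*j^2 + 16*j + 1)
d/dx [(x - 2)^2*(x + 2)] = (x - 2)*(3*x + 2)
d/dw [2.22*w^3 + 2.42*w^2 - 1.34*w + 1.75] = 6.66*w^2 + 4.84*w - 1.34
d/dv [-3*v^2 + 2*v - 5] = 2 - 6*v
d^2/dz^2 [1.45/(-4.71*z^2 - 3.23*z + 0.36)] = (64.33389*z^2 + 44.11857*z - 1.45*(9.42*z + 3.23)*(18.84*z + 6.46) - 4.91724)/(4.71*z^2 + 3.23*z - 0.36)^3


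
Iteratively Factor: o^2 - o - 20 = (o - 5)*(o + 4)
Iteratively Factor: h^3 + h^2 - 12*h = (h)*(h^2 + h - 12) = h*(h - 3)*(h + 4)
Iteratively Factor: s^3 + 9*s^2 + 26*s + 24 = (s + 2)*(s^2 + 7*s + 12) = (s + 2)*(s + 4)*(s + 3)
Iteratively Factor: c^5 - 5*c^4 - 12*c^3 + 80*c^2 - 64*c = (c)*(c^4 - 5*c^3 - 12*c^2 + 80*c - 64) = c*(c - 1)*(c^3 - 4*c^2 - 16*c + 64) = c*(c - 4)*(c - 1)*(c^2 - 16) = c*(c - 4)*(c - 1)*(c + 4)*(c - 4)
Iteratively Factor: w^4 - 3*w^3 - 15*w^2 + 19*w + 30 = (w - 5)*(w^3 + 2*w^2 - 5*w - 6) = (w - 5)*(w + 3)*(w^2 - w - 2) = (w - 5)*(w - 2)*(w + 3)*(w + 1)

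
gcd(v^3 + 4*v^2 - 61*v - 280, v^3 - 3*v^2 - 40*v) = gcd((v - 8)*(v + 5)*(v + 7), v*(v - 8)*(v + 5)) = v^2 - 3*v - 40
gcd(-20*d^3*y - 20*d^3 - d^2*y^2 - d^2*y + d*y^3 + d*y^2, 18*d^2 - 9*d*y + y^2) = 1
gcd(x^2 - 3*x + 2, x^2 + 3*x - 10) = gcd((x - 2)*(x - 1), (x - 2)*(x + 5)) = x - 2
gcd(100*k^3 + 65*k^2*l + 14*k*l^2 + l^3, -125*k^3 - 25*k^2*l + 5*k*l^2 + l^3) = 25*k^2 + 10*k*l + l^2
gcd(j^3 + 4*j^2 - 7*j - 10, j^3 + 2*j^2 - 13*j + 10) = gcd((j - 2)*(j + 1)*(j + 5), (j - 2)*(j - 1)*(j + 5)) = j^2 + 3*j - 10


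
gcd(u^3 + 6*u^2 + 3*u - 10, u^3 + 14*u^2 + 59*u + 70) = u^2 + 7*u + 10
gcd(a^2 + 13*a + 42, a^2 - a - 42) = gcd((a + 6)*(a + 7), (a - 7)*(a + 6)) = a + 6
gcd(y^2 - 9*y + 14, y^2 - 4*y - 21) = y - 7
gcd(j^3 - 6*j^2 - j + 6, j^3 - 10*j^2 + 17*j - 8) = j - 1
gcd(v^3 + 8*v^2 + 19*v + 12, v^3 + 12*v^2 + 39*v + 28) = v^2 + 5*v + 4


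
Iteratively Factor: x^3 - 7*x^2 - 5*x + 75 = (x + 3)*(x^2 - 10*x + 25) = (x - 5)*(x + 3)*(x - 5)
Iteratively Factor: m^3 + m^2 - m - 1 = (m - 1)*(m^2 + 2*m + 1) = (m - 1)*(m + 1)*(m + 1)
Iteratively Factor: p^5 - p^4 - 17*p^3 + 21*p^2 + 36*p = (p - 3)*(p^4 + 2*p^3 - 11*p^2 - 12*p) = p*(p - 3)*(p^3 + 2*p^2 - 11*p - 12) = p*(p - 3)*(p + 4)*(p^2 - 2*p - 3) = p*(p - 3)*(p + 1)*(p + 4)*(p - 3)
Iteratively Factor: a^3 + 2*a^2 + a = (a + 1)*(a^2 + a) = (a + 1)^2*(a)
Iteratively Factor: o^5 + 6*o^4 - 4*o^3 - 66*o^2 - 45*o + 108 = (o - 1)*(o^4 + 7*o^3 + 3*o^2 - 63*o - 108) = (o - 3)*(o - 1)*(o^3 + 10*o^2 + 33*o + 36) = (o - 3)*(o - 1)*(o + 4)*(o^2 + 6*o + 9) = (o - 3)*(o - 1)*(o + 3)*(o + 4)*(o + 3)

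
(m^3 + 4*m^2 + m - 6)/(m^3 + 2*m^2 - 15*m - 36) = (m^2 + m - 2)/(m^2 - m - 12)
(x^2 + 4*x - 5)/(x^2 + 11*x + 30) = (x - 1)/(x + 6)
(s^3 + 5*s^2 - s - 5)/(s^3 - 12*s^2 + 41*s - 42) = (s^3 + 5*s^2 - s - 5)/(s^3 - 12*s^2 + 41*s - 42)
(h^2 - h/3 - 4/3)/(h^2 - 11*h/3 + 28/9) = 3*(h + 1)/(3*h - 7)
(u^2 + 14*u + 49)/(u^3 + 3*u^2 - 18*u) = (u^2 + 14*u + 49)/(u*(u^2 + 3*u - 18))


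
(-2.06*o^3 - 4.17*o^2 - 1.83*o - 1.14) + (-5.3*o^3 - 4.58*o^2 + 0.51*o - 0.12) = -7.36*o^3 - 8.75*o^2 - 1.32*o - 1.26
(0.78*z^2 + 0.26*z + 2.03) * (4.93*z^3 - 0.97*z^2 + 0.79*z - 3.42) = 3.8454*z^5 + 0.5252*z^4 + 10.3719*z^3 - 4.4313*z^2 + 0.7145*z - 6.9426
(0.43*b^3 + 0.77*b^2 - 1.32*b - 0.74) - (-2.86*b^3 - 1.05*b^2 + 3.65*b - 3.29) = 3.29*b^3 + 1.82*b^2 - 4.97*b + 2.55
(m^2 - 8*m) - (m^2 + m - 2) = 2 - 9*m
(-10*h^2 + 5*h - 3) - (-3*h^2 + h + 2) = -7*h^2 + 4*h - 5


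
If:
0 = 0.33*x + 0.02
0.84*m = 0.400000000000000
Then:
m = 0.48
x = -0.06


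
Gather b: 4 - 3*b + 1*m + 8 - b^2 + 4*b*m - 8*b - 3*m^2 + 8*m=-b^2 + b*(4*m - 11) - 3*m^2 + 9*m + 12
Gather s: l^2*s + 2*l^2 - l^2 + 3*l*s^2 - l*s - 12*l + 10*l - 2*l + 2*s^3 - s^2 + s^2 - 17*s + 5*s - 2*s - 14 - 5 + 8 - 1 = l^2 + 3*l*s^2 - 4*l + 2*s^3 + s*(l^2 - l - 14) - 12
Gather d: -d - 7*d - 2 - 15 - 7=-8*d - 24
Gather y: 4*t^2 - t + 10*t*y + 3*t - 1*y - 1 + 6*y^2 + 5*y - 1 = 4*t^2 + 2*t + 6*y^2 + y*(10*t + 4) - 2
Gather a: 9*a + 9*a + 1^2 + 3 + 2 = 18*a + 6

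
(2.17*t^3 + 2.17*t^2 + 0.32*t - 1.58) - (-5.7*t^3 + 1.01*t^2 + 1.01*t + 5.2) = 7.87*t^3 + 1.16*t^2 - 0.69*t - 6.78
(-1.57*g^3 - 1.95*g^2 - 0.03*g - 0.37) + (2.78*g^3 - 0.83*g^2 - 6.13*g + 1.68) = 1.21*g^3 - 2.78*g^2 - 6.16*g + 1.31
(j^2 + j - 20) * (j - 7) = j^3 - 6*j^2 - 27*j + 140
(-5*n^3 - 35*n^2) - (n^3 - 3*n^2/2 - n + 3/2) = -6*n^3 - 67*n^2/2 + n - 3/2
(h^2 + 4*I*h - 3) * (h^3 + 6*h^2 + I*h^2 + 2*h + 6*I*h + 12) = h^5 + 6*h^4 + 5*I*h^4 - 5*h^3 + 30*I*h^3 - 30*h^2 + 5*I*h^2 - 6*h + 30*I*h - 36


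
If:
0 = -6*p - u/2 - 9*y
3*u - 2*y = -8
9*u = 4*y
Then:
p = -166/9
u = 16/3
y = 12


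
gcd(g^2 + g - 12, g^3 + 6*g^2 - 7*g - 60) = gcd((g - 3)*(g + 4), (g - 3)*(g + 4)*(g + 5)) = g^2 + g - 12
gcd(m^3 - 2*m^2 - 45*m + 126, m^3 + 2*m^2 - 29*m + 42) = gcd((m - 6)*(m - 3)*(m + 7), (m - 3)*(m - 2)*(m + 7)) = m^2 + 4*m - 21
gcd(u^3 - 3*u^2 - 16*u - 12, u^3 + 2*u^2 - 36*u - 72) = u^2 - 4*u - 12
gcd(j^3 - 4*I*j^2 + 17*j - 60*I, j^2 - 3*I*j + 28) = j + 4*I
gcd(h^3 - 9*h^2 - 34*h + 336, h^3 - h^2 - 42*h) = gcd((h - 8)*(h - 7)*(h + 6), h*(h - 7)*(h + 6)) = h^2 - h - 42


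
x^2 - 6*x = x*(x - 6)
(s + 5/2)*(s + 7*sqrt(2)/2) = s^2 + 5*s/2 + 7*sqrt(2)*s/2 + 35*sqrt(2)/4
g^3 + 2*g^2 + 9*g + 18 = (g + 2)*(g - 3*I)*(g + 3*I)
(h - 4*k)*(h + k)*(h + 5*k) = h^3 + 2*h^2*k - 19*h*k^2 - 20*k^3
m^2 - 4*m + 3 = (m - 3)*(m - 1)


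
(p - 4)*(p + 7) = p^2 + 3*p - 28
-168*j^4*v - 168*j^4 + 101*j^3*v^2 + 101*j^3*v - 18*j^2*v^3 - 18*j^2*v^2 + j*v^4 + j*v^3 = (-8*j + v)*(-7*j + v)*(-3*j + v)*(j*v + j)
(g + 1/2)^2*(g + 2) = g^3 + 3*g^2 + 9*g/4 + 1/2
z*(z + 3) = z^2 + 3*z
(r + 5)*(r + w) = r^2 + r*w + 5*r + 5*w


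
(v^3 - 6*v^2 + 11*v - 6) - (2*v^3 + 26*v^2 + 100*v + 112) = -v^3 - 32*v^2 - 89*v - 118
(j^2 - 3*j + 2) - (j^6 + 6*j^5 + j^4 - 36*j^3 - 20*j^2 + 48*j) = -j^6 - 6*j^5 - j^4 + 36*j^3 + 21*j^2 - 51*j + 2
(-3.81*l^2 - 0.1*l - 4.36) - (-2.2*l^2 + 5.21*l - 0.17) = -1.61*l^2 - 5.31*l - 4.19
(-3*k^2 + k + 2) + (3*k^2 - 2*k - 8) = -k - 6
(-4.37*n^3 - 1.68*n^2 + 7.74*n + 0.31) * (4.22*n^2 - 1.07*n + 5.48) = -18.4414*n^5 - 2.4137*n^4 + 10.5128*n^3 - 16.18*n^2 + 42.0835*n + 1.6988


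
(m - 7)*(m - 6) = m^2 - 13*m + 42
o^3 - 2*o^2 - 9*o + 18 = (o - 3)*(o - 2)*(o + 3)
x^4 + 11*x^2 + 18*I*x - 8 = (x - 4*I)*(x + I)^2*(x + 2*I)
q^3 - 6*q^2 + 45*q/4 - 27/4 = (q - 3)*(q - 3/2)^2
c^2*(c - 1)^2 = c^4 - 2*c^3 + c^2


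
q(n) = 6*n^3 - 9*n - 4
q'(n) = 18*n^2 - 9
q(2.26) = 44.92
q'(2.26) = 82.94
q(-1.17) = -3.08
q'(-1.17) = 15.64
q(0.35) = -6.89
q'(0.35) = -6.80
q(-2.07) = -38.59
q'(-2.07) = 68.13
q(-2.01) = -34.63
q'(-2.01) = 63.72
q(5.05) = 723.28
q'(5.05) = 450.04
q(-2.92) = -127.10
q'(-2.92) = 144.48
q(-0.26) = -1.77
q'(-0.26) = -7.78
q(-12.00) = -10264.00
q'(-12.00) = 2583.00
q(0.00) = -4.00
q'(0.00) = -9.00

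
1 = 1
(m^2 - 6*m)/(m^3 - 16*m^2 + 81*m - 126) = m/(m^2 - 10*m + 21)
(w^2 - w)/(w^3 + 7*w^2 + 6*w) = (w - 1)/(w^2 + 7*w + 6)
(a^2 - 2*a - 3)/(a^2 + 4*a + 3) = (a - 3)/(a + 3)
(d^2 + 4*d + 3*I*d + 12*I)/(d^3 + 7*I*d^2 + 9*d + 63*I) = (d + 4)/(d^2 + 4*I*d + 21)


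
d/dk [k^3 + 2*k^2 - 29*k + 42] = 3*k^2 + 4*k - 29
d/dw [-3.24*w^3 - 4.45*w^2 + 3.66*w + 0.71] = -9.72*w^2 - 8.9*w + 3.66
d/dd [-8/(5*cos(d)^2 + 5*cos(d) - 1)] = -40*(2*cos(d) + 1)*sin(d)/(5*cos(d)^2 + 5*cos(d) - 1)^2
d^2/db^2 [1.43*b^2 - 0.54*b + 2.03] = 2.86000000000000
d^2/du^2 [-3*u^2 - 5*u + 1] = -6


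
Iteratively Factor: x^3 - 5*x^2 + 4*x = (x - 1)*(x^2 - 4*x) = x*(x - 1)*(x - 4)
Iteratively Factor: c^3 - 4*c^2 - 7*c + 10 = (c - 1)*(c^2 - 3*c - 10) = (c - 5)*(c - 1)*(c + 2)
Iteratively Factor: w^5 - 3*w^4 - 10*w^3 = (w)*(w^4 - 3*w^3 - 10*w^2) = w*(w - 5)*(w^3 + 2*w^2) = w^2*(w - 5)*(w^2 + 2*w) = w^2*(w - 5)*(w + 2)*(w)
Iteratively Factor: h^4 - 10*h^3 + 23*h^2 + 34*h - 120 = (h - 5)*(h^3 - 5*h^2 - 2*h + 24) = (h - 5)*(h - 3)*(h^2 - 2*h - 8) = (h - 5)*(h - 4)*(h - 3)*(h + 2)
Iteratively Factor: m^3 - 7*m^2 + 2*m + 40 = (m + 2)*(m^2 - 9*m + 20) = (m - 5)*(m + 2)*(m - 4)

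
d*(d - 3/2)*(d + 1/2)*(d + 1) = d^4 - 7*d^2/4 - 3*d/4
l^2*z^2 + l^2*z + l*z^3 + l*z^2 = z*(l + z)*(l*z + l)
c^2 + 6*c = c*(c + 6)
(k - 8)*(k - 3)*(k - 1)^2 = k^4 - 13*k^3 + 47*k^2 - 59*k + 24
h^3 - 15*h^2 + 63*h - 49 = (h - 7)^2*(h - 1)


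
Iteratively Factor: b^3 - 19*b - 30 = (b - 5)*(b^2 + 5*b + 6) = (b - 5)*(b + 3)*(b + 2)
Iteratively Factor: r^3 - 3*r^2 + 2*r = (r - 2)*(r^2 - r) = r*(r - 2)*(r - 1)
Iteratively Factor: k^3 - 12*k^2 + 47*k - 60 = (k - 4)*(k^2 - 8*k + 15) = (k - 4)*(k - 3)*(k - 5)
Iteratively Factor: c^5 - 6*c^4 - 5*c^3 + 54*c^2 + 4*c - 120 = (c - 2)*(c^4 - 4*c^3 - 13*c^2 + 28*c + 60) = (c - 2)*(c + 2)*(c^3 - 6*c^2 - c + 30) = (c - 2)*(c + 2)^2*(c^2 - 8*c + 15) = (c - 3)*(c - 2)*(c + 2)^2*(c - 5)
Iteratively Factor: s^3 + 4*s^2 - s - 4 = (s + 4)*(s^2 - 1) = (s + 1)*(s + 4)*(s - 1)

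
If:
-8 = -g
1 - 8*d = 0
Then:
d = 1/8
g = 8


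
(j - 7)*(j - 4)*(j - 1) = j^3 - 12*j^2 + 39*j - 28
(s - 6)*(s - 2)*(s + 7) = s^3 - s^2 - 44*s + 84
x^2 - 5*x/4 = x*(x - 5/4)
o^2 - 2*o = o*(o - 2)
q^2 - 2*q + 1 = (q - 1)^2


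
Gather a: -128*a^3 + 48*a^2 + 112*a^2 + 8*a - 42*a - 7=-128*a^3 + 160*a^2 - 34*a - 7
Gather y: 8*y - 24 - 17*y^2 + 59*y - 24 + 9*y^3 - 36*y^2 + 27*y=9*y^3 - 53*y^2 + 94*y - 48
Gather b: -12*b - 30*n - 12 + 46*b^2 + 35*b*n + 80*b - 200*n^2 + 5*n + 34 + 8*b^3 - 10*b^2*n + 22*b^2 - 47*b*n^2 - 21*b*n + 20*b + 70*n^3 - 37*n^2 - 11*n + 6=8*b^3 + b^2*(68 - 10*n) + b*(-47*n^2 + 14*n + 88) + 70*n^3 - 237*n^2 - 36*n + 28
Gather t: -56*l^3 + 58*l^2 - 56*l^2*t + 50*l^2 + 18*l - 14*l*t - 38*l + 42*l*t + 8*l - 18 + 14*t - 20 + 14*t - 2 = -56*l^3 + 108*l^2 - 12*l + t*(-56*l^2 + 28*l + 28) - 40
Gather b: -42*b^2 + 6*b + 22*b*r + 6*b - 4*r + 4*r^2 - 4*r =-42*b^2 + b*(22*r + 12) + 4*r^2 - 8*r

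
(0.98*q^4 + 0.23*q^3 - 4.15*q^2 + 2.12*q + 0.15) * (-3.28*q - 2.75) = -3.2144*q^5 - 3.4494*q^4 + 12.9795*q^3 + 4.4589*q^2 - 6.322*q - 0.4125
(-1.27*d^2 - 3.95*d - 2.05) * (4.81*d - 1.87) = -6.1087*d^3 - 16.6246*d^2 - 2.474*d + 3.8335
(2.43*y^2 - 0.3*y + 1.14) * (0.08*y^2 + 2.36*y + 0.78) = 0.1944*y^4 + 5.7108*y^3 + 1.2786*y^2 + 2.4564*y + 0.8892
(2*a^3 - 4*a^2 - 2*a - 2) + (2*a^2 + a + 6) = 2*a^3 - 2*a^2 - a + 4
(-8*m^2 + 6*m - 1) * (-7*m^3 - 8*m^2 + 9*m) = 56*m^5 + 22*m^4 - 113*m^3 + 62*m^2 - 9*m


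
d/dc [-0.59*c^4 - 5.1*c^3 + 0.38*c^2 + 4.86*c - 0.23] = -2.36*c^3 - 15.3*c^2 + 0.76*c + 4.86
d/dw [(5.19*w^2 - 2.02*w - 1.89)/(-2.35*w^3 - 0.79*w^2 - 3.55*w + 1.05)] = (12.1965*w^4 - 9.494*w^3 - 33.3448*w^2 + 7.9128*w - 8.8305)/(5.5225*w^6 + 3.713*w^5 + 17.3091*w^4 + 0.673999999999999*w^3 + 10.9435*w^2 - 7.455*w + 1.1025)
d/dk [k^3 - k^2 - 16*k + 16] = 3*k^2 - 2*k - 16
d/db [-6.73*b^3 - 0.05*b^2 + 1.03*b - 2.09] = -20.19*b^2 - 0.1*b + 1.03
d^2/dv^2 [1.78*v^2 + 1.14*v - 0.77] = 3.56000000000000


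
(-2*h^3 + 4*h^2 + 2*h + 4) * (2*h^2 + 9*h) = -4*h^5 - 10*h^4 + 40*h^3 + 26*h^2 + 36*h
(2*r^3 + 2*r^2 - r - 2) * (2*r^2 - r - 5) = 4*r^5 + 2*r^4 - 14*r^3 - 13*r^2 + 7*r + 10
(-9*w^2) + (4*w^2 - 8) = -5*w^2 - 8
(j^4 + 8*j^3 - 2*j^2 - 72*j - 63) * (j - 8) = j^5 - 66*j^3 - 56*j^2 + 513*j + 504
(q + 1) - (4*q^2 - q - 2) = -4*q^2 + 2*q + 3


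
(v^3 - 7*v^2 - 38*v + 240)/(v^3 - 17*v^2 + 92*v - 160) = (v + 6)/(v - 4)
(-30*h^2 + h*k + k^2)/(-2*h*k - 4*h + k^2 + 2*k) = (30*h^2 - h*k - k^2)/(2*h*k + 4*h - k^2 - 2*k)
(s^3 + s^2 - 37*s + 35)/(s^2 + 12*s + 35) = (s^2 - 6*s + 5)/(s + 5)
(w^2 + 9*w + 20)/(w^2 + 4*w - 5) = (w + 4)/(w - 1)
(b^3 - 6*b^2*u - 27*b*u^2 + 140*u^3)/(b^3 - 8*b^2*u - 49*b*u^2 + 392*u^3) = (-b^2 - b*u + 20*u^2)/(-b^2 + b*u + 56*u^2)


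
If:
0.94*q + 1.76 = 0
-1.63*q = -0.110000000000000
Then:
No Solution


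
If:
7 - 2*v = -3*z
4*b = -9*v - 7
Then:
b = -27*z/8 - 77/8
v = 3*z/2 + 7/2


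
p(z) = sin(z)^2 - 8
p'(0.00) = 0.00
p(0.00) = -8.00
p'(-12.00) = 0.91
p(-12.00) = -7.71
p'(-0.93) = -0.96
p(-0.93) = -7.36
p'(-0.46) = -0.80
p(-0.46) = -7.80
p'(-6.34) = -0.11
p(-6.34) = -8.00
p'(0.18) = 0.35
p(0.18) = -7.97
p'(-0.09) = -0.18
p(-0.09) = -7.99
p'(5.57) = -0.99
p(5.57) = -7.57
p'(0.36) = 0.66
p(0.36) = -7.88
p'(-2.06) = 0.83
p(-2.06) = -7.22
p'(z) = 2*sin(z)*cos(z)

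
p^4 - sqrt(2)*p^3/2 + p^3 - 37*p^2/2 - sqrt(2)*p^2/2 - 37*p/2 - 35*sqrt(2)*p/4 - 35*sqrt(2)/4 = (p + 1)*(p - 7*sqrt(2)/2)*(p + sqrt(2)/2)*(p + 5*sqrt(2)/2)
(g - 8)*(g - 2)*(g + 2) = g^3 - 8*g^2 - 4*g + 32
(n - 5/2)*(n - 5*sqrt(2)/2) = n^2 - 5*sqrt(2)*n/2 - 5*n/2 + 25*sqrt(2)/4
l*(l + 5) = l^2 + 5*l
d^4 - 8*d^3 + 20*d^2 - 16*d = d*(d - 4)*(d - 2)^2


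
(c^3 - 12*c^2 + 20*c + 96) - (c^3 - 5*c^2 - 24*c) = -7*c^2 + 44*c + 96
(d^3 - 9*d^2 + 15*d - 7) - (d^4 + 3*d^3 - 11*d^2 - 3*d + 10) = -d^4 - 2*d^3 + 2*d^2 + 18*d - 17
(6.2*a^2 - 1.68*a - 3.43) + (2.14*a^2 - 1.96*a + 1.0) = 8.34*a^2 - 3.64*a - 2.43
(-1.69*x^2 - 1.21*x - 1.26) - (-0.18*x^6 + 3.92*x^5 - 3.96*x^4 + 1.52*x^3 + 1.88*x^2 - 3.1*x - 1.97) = 0.18*x^6 - 3.92*x^5 + 3.96*x^4 - 1.52*x^3 - 3.57*x^2 + 1.89*x + 0.71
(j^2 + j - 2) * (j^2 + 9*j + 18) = j^4 + 10*j^3 + 25*j^2 - 36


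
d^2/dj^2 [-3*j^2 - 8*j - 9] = -6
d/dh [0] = 0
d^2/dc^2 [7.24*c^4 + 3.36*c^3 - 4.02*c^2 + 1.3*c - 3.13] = 86.88*c^2 + 20.16*c - 8.04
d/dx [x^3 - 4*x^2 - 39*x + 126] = 3*x^2 - 8*x - 39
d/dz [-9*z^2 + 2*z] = 2 - 18*z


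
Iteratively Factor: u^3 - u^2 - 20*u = (u)*(u^2 - u - 20) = u*(u - 5)*(u + 4)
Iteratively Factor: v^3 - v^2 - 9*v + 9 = (v - 3)*(v^2 + 2*v - 3) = (v - 3)*(v + 3)*(v - 1)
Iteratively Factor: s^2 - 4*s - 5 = (s + 1)*(s - 5)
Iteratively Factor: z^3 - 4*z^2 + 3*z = (z - 1)*(z^2 - 3*z) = z*(z - 1)*(z - 3)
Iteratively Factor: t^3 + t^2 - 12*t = (t + 4)*(t^2 - 3*t) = (t - 3)*(t + 4)*(t)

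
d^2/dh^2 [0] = 0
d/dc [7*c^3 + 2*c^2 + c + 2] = 21*c^2 + 4*c + 1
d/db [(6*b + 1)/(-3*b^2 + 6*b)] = 2*(3*b^2 + b - 1)/(3*b^2*(b^2 - 4*b + 4))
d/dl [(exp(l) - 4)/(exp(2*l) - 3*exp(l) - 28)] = (-(exp(l) - 4)*(2*exp(l) - 3) + exp(2*l) - 3*exp(l) - 28)*exp(l)/(-exp(2*l) + 3*exp(l) + 28)^2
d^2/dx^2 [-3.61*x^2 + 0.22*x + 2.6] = -7.22000000000000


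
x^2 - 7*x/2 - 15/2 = (x - 5)*(x + 3/2)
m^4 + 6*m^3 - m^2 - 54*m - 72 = (m - 3)*(m + 2)*(m + 3)*(m + 4)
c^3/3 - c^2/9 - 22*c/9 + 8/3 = (c/3 + 1)*(c - 2)*(c - 4/3)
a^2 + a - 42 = (a - 6)*(a + 7)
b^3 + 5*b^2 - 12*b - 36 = (b - 3)*(b + 2)*(b + 6)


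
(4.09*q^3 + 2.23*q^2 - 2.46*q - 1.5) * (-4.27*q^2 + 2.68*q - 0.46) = -17.4643*q^5 + 1.4391*q^4 + 14.5992*q^3 - 1.2136*q^2 - 2.8884*q + 0.69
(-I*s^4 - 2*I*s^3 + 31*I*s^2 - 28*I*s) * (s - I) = -I*s^5 - s^4 - 2*I*s^4 - 2*s^3 + 31*I*s^3 + 31*s^2 - 28*I*s^2 - 28*s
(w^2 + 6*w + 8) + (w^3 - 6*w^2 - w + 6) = w^3 - 5*w^2 + 5*w + 14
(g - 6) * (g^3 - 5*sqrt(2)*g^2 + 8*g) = g^4 - 5*sqrt(2)*g^3 - 6*g^3 + 8*g^2 + 30*sqrt(2)*g^2 - 48*g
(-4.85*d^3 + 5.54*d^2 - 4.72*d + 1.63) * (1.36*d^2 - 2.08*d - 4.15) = -6.596*d^5 + 17.6224*d^4 + 2.1851*d^3 - 10.9566*d^2 + 16.1976*d - 6.7645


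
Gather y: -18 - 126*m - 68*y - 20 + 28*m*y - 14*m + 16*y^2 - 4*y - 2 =-140*m + 16*y^2 + y*(28*m - 72) - 40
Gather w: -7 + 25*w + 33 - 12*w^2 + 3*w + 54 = -12*w^2 + 28*w + 80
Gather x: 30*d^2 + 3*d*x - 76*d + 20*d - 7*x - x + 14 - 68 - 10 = 30*d^2 - 56*d + x*(3*d - 8) - 64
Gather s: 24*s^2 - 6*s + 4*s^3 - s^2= 4*s^3 + 23*s^2 - 6*s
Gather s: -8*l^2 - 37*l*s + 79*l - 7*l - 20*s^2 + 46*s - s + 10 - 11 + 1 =-8*l^2 + 72*l - 20*s^2 + s*(45 - 37*l)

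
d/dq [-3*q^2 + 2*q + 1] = 2 - 6*q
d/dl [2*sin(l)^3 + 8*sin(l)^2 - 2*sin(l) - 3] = 2*(3*sin(l)^2 + 8*sin(l) - 1)*cos(l)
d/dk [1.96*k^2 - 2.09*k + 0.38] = 3.92*k - 2.09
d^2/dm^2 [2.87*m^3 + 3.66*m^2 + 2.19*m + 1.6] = 17.22*m + 7.32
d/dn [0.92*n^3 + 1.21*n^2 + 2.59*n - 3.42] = 2.76*n^2 + 2.42*n + 2.59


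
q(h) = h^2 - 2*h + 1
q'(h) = 2*h - 2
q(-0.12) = 1.25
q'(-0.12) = -2.24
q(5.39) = 19.27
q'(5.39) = 8.78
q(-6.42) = 55.06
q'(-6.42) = -14.84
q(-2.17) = 10.05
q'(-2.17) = -6.34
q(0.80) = 0.04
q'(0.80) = -0.40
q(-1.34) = 5.48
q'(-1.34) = -4.68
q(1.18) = 0.03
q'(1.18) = 0.36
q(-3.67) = 21.81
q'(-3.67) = -9.34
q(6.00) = 25.00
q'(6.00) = 10.00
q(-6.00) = 49.00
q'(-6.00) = -14.00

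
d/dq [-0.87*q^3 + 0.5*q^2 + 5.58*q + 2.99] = -2.61*q^2 + 1.0*q + 5.58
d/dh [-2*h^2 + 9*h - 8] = 9 - 4*h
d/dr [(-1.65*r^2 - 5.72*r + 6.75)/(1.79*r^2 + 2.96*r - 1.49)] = (5.3548*r^2 - 19.248*r - 11.4572)/(3.2041*r^4 + 10.5968*r^3 + 3.4274*r^2 - 8.8208*r + 2.2201)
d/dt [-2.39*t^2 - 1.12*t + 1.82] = -4.78*t - 1.12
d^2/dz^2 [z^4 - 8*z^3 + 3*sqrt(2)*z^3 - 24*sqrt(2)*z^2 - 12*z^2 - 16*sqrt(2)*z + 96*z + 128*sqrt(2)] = 12*z^2 - 48*z + 18*sqrt(2)*z - 48*sqrt(2) - 24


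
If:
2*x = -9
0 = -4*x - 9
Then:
No Solution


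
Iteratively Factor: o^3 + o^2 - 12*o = (o - 3)*(o^2 + 4*o) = (o - 3)*(o + 4)*(o)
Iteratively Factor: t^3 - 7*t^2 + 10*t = (t)*(t^2 - 7*t + 10) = t*(t - 2)*(t - 5)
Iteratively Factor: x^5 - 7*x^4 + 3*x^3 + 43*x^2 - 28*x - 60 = (x + 2)*(x^4 - 9*x^3 + 21*x^2 + x - 30) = (x - 2)*(x + 2)*(x^3 - 7*x^2 + 7*x + 15) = (x - 5)*(x - 2)*(x + 2)*(x^2 - 2*x - 3) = (x - 5)*(x - 3)*(x - 2)*(x + 2)*(x + 1)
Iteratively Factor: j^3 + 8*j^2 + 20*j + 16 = (j + 2)*(j^2 + 6*j + 8) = (j + 2)*(j + 4)*(j + 2)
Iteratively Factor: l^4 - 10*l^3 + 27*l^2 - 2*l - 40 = (l - 5)*(l^3 - 5*l^2 + 2*l + 8) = (l - 5)*(l - 2)*(l^2 - 3*l - 4) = (l - 5)*(l - 2)*(l + 1)*(l - 4)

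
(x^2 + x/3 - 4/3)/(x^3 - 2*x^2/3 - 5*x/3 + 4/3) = 1/(x - 1)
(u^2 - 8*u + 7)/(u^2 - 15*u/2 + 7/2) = 2*(u - 1)/(2*u - 1)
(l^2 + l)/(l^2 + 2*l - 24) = l*(l + 1)/(l^2 + 2*l - 24)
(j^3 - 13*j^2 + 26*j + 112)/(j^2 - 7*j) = j - 6 - 16/j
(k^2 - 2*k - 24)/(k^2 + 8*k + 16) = (k - 6)/(k + 4)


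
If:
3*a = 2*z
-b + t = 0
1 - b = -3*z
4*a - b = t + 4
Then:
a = -6/5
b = -22/5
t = -22/5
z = -9/5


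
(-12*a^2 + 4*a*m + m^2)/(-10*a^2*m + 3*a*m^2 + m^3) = (6*a + m)/(m*(5*a + m))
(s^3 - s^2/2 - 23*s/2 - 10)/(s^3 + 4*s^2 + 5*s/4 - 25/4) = 2*(s^2 - 3*s - 4)/(2*s^2 + 3*s - 5)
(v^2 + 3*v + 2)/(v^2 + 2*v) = (v + 1)/v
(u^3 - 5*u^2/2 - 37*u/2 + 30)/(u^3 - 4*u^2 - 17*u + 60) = (u - 3/2)/(u - 3)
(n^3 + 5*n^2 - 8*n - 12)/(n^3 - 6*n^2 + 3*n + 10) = (n + 6)/(n - 5)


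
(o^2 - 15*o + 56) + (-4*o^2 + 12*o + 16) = -3*o^2 - 3*o + 72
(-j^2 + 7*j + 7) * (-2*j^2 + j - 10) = 2*j^4 - 15*j^3 + 3*j^2 - 63*j - 70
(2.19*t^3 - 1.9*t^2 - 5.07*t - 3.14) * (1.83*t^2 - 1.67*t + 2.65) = 4.0077*t^5 - 7.1343*t^4 - 0.301600000000001*t^3 - 2.3143*t^2 - 8.1917*t - 8.321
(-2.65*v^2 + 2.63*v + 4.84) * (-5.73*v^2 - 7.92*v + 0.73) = 15.1845*v^4 + 5.9181*v^3 - 50.4973*v^2 - 36.4129*v + 3.5332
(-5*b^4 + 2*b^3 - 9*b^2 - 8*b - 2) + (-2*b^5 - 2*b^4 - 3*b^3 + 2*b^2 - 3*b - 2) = -2*b^5 - 7*b^4 - b^3 - 7*b^2 - 11*b - 4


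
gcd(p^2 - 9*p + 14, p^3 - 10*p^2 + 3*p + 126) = p - 7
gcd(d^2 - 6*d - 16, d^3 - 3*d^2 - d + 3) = 1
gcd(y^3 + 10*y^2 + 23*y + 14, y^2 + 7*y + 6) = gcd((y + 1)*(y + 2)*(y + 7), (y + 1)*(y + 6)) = y + 1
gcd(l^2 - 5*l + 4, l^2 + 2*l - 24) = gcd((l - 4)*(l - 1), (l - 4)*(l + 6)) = l - 4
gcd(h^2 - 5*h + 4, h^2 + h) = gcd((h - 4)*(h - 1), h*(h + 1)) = 1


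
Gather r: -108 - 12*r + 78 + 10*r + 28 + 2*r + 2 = 0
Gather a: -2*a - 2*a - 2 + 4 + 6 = 8 - 4*a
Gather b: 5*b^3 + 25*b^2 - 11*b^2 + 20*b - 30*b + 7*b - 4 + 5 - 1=5*b^3 + 14*b^2 - 3*b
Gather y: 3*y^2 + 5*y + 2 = 3*y^2 + 5*y + 2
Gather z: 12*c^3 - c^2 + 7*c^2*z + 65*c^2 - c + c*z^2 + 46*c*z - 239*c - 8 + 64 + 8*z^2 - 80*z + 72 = 12*c^3 + 64*c^2 - 240*c + z^2*(c + 8) + z*(7*c^2 + 46*c - 80) + 128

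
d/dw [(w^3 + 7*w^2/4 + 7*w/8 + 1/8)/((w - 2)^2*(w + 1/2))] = 3*(-7*w - 4)/(4*(w^3 - 6*w^2 + 12*w - 8))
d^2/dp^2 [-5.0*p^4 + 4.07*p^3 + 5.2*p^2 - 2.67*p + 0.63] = -60.0*p^2 + 24.42*p + 10.4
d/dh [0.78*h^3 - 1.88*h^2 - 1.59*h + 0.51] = 2.34*h^2 - 3.76*h - 1.59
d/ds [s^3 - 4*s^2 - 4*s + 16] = 3*s^2 - 8*s - 4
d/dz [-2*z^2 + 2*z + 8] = 2 - 4*z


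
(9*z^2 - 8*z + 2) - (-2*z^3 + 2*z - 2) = 2*z^3 + 9*z^2 - 10*z + 4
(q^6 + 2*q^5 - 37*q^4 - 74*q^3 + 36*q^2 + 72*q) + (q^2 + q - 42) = q^6 + 2*q^5 - 37*q^4 - 74*q^3 + 37*q^2 + 73*q - 42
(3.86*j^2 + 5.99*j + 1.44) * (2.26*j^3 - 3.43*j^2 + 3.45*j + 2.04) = 8.7236*j^5 + 0.297599999999999*j^4 - 3.9743*j^3 + 23.6007*j^2 + 17.1876*j + 2.9376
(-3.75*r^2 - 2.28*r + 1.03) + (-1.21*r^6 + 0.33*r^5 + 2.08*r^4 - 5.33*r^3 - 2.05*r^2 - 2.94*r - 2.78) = -1.21*r^6 + 0.33*r^5 + 2.08*r^4 - 5.33*r^3 - 5.8*r^2 - 5.22*r - 1.75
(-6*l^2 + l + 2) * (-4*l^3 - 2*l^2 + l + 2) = 24*l^5 + 8*l^4 - 16*l^3 - 15*l^2 + 4*l + 4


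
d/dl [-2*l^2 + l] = 1 - 4*l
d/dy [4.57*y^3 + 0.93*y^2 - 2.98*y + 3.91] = 13.71*y^2 + 1.86*y - 2.98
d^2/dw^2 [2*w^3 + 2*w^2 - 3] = 12*w + 4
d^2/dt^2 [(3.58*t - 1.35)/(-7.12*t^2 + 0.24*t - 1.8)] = (-(3.58*t - 1.35)*(14.24*t - 0.24)*(28.48*t - 0.48) + (152.9376*t - 20.9424)*(7.12*t^2 - 0.24*t + 1.8))/(7.12*t^2 - 0.24*t + 1.8)^3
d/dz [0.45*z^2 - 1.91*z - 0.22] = 0.9*z - 1.91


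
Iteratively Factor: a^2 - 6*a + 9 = (a - 3)*(a - 3)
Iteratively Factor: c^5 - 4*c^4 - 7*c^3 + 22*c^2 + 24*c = (c)*(c^4 - 4*c^3 - 7*c^2 + 22*c + 24) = c*(c - 3)*(c^3 - c^2 - 10*c - 8) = c*(c - 3)*(c + 1)*(c^2 - 2*c - 8) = c*(c - 3)*(c + 1)*(c + 2)*(c - 4)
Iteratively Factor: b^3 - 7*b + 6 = (b + 3)*(b^2 - 3*b + 2) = (b - 2)*(b + 3)*(b - 1)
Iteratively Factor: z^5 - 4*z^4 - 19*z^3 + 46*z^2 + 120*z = (z + 2)*(z^4 - 6*z^3 - 7*z^2 + 60*z) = (z - 4)*(z + 2)*(z^3 - 2*z^2 - 15*z) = z*(z - 4)*(z + 2)*(z^2 - 2*z - 15) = z*(z - 4)*(z + 2)*(z + 3)*(z - 5)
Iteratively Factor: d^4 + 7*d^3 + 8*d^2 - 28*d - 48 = (d + 2)*(d^3 + 5*d^2 - 2*d - 24) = (d + 2)*(d + 4)*(d^2 + d - 6) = (d - 2)*(d + 2)*(d + 4)*(d + 3)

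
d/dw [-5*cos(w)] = 5*sin(w)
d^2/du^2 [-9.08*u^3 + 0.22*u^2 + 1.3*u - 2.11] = 0.44 - 54.48*u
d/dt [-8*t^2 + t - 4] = 1 - 16*t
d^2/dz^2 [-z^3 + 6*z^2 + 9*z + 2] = 12 - 6*z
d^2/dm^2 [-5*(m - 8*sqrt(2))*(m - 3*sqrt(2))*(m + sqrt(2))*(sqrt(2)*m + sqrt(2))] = -60*sqrt(2)*m^2 - 30*sqrt(2)*m + 600*m - 260*sqrt(2) + 200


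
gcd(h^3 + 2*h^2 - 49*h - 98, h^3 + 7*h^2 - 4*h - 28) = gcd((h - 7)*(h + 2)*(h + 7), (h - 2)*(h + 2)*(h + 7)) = h^2 + 9*h + 14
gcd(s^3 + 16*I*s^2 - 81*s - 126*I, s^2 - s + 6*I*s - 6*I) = s + 6*I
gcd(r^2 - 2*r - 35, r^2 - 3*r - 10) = 1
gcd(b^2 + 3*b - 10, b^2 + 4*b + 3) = 1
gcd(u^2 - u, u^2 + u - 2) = u - 1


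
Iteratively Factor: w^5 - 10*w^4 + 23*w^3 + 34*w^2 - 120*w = (w - 5)*(w^4 - 5*w^3 - 2*w^2 + 24*w) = w*(w - 5)*(w^3 - 5*w^2 - 2*w + 24) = w*(w - 5)*(w - 3)*(w^2 - 2*w - 8) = w*(w - 5)*(w - 3)*(w + 2)*(w - 4)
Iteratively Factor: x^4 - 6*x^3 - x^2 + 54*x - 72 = (x - 4)*(x^3 - 2*x^2 - 9*x + 18) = (x - 4)*(x + 3)*(x^2 - 5*x + 6) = (x - 4)*(x - 3)*(x + 3)*(x - 2)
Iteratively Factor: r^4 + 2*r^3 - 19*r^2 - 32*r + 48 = (r + 4)*(r^3 - 2*r^2 - 11*r + 12) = (r + 3)*(r + 4)*(r^2 - 5*r + 4) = (r - 4)*(r + 3)*(r + 4)*(r - 1)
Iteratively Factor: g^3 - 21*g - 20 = (g - 5)*(g^2 + 5*g + 4) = (g - 5)*(g + 1)*(g + 4)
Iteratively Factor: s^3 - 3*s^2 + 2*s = (s - 2)*(s^2 - s) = s*(s - 2)*(s - 1)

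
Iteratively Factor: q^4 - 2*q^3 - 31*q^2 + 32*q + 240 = (q - 4)*(q^3 + 2*q^2 - 23*q - 60) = (q - 4)*(q + 4)*(q^2 - 2*q - 15) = (q - 5)*(q - 4)*(q + 4)*(q + 3)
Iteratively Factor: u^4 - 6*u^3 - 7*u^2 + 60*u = (u - 5)*(u^3 - u^2 - 12*u) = (u - 5)*(u - 4)*(u^2 + 3*u) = u*(u - 5)*(u - 4)*(u + 3)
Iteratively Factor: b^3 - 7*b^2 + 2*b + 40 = (b - 5)*(b^2 - 2*b - 8) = (b - 5)*(b - 4)*(b + 2)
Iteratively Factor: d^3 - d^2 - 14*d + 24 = (d - 3)*(d^2 + 2*d - 8) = (d - 3)*(d + 4)*(d - 2)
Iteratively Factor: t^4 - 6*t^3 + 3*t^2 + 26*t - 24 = (t - 1)*(t^3 - 5*t^2 - 2*t + 24) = (t - 3)*(t - 1)*(t^2 - 2*t - 8) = (t - 4)*(t - 3)*(t - 1)*(t + 2)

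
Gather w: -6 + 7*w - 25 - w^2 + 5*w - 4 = -w^2 + 12*w - 35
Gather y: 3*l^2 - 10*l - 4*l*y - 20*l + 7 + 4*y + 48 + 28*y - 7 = 3*l^2 - 30*l + y*(32 - 4*l) + 48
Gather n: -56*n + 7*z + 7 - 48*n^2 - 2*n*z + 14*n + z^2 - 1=-48*n^2 + n*(-2*z - 42) + z^2 + 7*z + 6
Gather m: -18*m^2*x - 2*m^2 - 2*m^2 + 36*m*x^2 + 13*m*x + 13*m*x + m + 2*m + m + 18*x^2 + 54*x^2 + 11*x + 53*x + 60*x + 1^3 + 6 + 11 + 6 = m^2*(-18*x - 4) + m*(36*x^2 + 26*x + 4) + 72*x^2 + 124*x + 24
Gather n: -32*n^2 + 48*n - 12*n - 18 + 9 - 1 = -32*n^2 + 36*n - 10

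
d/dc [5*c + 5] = 5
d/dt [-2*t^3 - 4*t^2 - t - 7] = -6*t^2 - 8*t - 1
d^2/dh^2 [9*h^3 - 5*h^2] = 54*h - 10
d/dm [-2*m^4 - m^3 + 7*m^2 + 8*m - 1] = -8*m^3 - 3*m^2 + 14*m + 8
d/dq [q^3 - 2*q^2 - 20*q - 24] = 3*q^2 - 4*q - 20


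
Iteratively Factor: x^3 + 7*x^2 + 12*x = (x + 3)*(x^2 + 4*x) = (x + 3)*(x + 4)*(x)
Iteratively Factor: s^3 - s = (s)*(s^2 - 1) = s*(s - 1)*(s + 1)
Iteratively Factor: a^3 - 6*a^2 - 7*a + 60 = (a - 5)*(a^2 - a - 12) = (a - 5)*(a + 3)*(a - 4)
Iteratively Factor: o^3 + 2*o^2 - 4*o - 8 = (o + 2)*(o^2 - 4) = (o - 2)*(o + 2)*(o + 2)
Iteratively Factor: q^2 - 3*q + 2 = (q - 2)*(q - 1)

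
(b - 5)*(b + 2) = b^2 - 3*b - 10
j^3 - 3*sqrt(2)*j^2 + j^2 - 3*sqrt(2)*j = j*(j + 1)*(j - 3*sqrt(2))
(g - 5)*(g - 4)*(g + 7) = g^3 - 2*g^2 - 43*g + 140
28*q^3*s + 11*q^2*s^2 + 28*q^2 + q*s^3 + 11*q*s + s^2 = (4*q + s)*(7*q + s)*(q*s + 1)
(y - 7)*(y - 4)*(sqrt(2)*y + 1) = sqrt(2)*y^3 - 11*sqrt(2)*y^2 + y^2 - 11*y + 28*sqrt(2)*y + 28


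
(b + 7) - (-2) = b + 9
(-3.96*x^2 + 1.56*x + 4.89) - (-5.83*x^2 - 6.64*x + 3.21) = 1.87*x^2 + 8.2*x + 1.68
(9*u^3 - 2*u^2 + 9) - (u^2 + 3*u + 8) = 9*u^3 - 3*u^2 - 3*u + 1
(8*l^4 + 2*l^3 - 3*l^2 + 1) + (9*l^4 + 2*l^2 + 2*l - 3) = 17*l^4 + 2*l^3 - l^2 + 2*l - 2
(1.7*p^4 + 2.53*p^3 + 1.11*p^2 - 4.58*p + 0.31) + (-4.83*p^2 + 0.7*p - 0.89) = 1.7*p^4 + 2.53*p^3 - 3.72*p^2 - 3.88*p - 0.58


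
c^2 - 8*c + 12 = (c - 6)*(c - 2)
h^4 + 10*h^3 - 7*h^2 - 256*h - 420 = (h - 5)*(h + 2)*(h + 6)*(h + 7)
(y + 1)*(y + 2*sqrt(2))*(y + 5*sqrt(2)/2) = y^3 + y^2 + 9*sqrt(2)*y^2/2 + 9*sqrt(2)*y/2 + 10*y + 10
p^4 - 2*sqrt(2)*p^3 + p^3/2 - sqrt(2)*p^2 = p^2*(p + 1/2)*(p - 2*sqrt(2))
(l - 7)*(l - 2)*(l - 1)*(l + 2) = l^4 - 8*l^3 + 3*l^2 + 32*l - 28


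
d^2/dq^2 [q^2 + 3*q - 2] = 2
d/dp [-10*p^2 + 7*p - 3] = 7 - 20*p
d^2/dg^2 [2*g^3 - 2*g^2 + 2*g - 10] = 12*g - 4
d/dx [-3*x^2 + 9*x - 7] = 9 - 6*x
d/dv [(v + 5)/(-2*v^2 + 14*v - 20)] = (-v^2 + 7*v + (v + 5)*(2*v - 7) - 10)/(2*(v^2 - 7*v + 10)^2)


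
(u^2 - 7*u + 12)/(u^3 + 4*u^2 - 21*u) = (u - 4)/(u*(u + 7))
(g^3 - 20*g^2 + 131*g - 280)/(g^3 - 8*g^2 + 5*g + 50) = (g^2 - 15*g + 56)/(g^2 - 3*g - 10)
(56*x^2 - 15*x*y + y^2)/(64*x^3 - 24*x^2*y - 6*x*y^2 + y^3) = (7*x - y)/(8*x^2 - 2*x*y - y^2)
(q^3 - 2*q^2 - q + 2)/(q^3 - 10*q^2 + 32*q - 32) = (q^2 - 1)/(q^2 - 8*q + 16)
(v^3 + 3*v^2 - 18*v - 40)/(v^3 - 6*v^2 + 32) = (v + 5)/(v - 4)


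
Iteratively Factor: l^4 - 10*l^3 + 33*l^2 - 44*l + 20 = (l - 1)*(l^3 - 9*l^2 + 24*l - 20) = (l - 2)*(l - 1)*(l^2 - 7*l + 10) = (l - 5)*(l - 2)*(l - 1)*(l - 2)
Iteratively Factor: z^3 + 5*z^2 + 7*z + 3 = (z + 1)*(z^2 + 4*z + 3) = (z + 1)*(z + 3)*(z + 1)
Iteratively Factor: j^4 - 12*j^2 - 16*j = (j)*(j^3 - 12*j - 16) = j*(j + 2)*(j^2 - 2*j - 8) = j*(j + 2)^2*(j - 4)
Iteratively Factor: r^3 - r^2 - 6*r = (r)*(r^2 - r - 6) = r*(r + 2)*(r - 3)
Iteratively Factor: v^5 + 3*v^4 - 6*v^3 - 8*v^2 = (v + 4)*(v^4 - v^3 - 2*v^2) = (v + 1)*(v + 4)*(v^3 - 2*v^2) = v*(v + 1)*(v + 4)*(v^2 - 2*v) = v^2*(v + 1)*(v + 4)*(v - 2)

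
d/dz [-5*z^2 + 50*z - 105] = 50 - 10*z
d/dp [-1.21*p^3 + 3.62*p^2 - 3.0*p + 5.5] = -3.63*p^2 + 7.24*p - 3.0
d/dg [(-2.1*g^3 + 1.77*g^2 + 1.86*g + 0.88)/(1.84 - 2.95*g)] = (12.39*g^3 - 16.8135*g^2 + 6.5136*g + 6.0184)/(8.7025*g^2 - 10.856*g + 3.3856)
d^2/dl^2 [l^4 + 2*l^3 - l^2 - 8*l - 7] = 12*l^2 + 12*l - 2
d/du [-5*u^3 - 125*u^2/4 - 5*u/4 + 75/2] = -15*u^2 - 125*u/2 - 5/4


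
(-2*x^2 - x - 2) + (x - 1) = -2*x^2 - 3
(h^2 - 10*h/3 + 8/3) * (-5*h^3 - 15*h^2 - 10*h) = -5*h^5 + 5*h^4/3 + 80*h^3/3 - 20*h^2/3 - 80*h/3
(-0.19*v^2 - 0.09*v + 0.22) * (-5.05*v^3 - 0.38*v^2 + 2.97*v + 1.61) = 0.9595*v^5 + 0.5267*v^4 - 1.6411*v^3 - 0.6568*v^2 + 0.5085*v + 0.3542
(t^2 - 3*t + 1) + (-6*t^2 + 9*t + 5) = -5*t^2 + 6*t + 6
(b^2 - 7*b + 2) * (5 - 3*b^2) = -3*b^4 + 21*b^3 - b^2 - 35*b + 10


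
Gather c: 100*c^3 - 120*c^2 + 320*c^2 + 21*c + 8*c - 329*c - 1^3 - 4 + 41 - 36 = 100*c^3 + 200*c^2 - 300*c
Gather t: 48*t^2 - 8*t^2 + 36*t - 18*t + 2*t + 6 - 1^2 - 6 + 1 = 40*t^2 + 20*t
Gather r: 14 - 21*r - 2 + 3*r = 12 - 18*r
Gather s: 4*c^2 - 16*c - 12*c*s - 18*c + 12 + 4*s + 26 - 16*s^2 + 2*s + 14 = 4*c^2 - 34*c - 16*s^2 + s*(6 - 12*c) + 52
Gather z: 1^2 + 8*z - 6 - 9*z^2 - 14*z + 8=-9*z^2 - 6*z + 3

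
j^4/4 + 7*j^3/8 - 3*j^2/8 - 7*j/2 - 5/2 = (j/4 + 1/4)*(j - 2)*(j + 2)*(j + 5/2)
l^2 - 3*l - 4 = (l - 4)*(l + 1)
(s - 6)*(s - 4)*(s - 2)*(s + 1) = s^4 - 11*s^3 + 32*s^2 - 4*s - 48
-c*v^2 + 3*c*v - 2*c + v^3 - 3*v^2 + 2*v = (-c + v)*(v - 2)*(v - 1)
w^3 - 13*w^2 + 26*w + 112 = (w - 8)*(w - 7)*(w + 2)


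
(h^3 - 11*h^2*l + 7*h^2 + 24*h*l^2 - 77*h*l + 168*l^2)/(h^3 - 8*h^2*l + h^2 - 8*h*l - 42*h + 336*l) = (h - 3*l)/(h - 6)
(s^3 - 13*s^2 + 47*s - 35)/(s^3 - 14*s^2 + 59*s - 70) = (s - 1)/(s - 2)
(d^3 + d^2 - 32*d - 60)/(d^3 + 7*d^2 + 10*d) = (d - 6)/d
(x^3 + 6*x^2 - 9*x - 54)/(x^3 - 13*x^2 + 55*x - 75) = (x^2 + 9*x + 18)/(x^2 - 10*x + 25)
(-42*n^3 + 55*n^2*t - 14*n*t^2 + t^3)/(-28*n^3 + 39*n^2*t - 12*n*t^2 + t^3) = (-6*n + t)/(-4*n + t)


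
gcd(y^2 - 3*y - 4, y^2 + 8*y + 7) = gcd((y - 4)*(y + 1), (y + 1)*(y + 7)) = y + 1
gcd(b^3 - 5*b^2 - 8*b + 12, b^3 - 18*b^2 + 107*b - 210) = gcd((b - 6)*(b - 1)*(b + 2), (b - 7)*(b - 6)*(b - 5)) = b - 6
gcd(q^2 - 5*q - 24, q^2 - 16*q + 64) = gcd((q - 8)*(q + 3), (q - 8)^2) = q - 8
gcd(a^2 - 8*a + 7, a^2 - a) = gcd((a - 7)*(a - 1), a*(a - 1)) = a - 1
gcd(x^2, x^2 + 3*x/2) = x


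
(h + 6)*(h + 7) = h^2 + 13*h + 42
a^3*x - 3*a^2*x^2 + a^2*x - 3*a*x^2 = a*(a - 3*x)*(a*x + x)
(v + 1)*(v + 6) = v^2 + 7*v + 6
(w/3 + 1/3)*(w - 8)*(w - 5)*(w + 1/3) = w^4/3 - 35*w^3/9 + 23*w^2/3 + 49*w/3 + 40/9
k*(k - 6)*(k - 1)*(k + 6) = k^4 - k^3 - 36*k^2 + 36*k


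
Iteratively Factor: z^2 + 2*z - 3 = (z - 1)*(z + 3)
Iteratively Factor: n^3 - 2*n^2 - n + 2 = (n - 2)*(n^2 - 1) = (n - 2)*(n - 1)*(n + 1)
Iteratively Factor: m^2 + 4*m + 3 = (m + 1)*(m + 3)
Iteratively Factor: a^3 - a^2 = (a)*(a^2 - a) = a*(a - 1)*(a)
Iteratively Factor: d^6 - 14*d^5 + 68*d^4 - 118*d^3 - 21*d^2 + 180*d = (d - 5)*(d^5 - 9*d^4 + 23*d^3 - 3*d^2 - 36*d) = (d - 5)*(d - 3)*(d^4 - 6*d^3 + 5*d^2 + 12*d) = (d - 5)*(d - 3)^2*(d^3 - 3*d^2 - 4*d) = (d - 5)*(d - 4)*(d - 3)^2*(d^2 + d) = d*(d - 5)*(d - 4)*(d - 3)^2*(d + 1)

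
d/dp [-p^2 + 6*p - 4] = 6 - 2*p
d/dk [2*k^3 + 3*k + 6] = 6*k^2 + 3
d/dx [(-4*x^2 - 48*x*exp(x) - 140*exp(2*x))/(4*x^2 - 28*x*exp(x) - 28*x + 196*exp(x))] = (-(x^2 + 12*x*exp(x) + 35*exp(2*x))*(7*x*exp(x) - 2*x - 42*exp(x) + 7) + 2*(x^2 - 7*x*exp(x) - 7*x + 49*exp(x))*(-6*x*exp(x) - x - 35*exp(2*x) - 6*exp(x)))/(x^2 - 7*x*exp(x) - 7*x + 49*exp(x))^2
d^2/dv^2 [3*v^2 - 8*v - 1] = 6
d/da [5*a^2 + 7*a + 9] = 10*a + 7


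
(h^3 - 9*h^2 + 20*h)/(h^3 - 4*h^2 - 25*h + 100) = h/(h + 5)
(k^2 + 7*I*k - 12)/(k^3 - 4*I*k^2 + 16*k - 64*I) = (k + 3*I)/(k^2 - 8*I*k - 16)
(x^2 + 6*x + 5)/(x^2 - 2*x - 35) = (x + 1)/(x - 7)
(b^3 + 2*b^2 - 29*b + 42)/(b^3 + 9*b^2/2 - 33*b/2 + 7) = 2*(b - 3)/(2*b - 1)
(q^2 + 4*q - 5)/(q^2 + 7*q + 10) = (q - 1)/(q + 2)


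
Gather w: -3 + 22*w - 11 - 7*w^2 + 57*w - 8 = -7*w^2 + 79*w - 22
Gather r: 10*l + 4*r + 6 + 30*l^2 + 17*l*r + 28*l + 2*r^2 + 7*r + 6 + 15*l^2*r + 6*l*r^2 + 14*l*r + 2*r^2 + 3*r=30*l^2 + 38*l + r^2*(6*l + 4) + r*(15*l^2 + 31*l + 14) + 12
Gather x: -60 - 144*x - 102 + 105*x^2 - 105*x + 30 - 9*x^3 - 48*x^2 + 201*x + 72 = -9*x^3 + 57*x^2 - 48*x - 60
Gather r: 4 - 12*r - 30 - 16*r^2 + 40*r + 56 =-16*r^2 + 28*r + 30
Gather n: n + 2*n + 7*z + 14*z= 3*n + 21*z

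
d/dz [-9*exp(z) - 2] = -9*exp(z)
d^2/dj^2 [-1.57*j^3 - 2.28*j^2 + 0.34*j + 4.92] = -9.42*j - 4.56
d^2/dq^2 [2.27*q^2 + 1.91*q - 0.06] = 4.54000000000000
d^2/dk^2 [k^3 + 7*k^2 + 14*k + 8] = 6*k + 14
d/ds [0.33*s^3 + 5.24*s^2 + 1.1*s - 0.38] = 0.99*s^2 + 10.48*s + 1.1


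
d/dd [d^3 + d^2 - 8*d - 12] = 3*d^2 + 2*d - 8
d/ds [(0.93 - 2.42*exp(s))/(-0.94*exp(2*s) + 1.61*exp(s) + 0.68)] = (-2.2748*exp(2*s) + 1.7484*exp(s) - 3.1429)*exp(s)/(0.8836*exp(4*s) - 3.0268*exp(3*s) + 1.3137*exp(2*s) + 2.1896*exp(s) + 0.4624)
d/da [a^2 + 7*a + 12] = 2*a + 7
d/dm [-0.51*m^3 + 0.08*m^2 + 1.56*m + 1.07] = -1.53*m^2 + 0.16*m + 1.56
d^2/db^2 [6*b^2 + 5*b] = 12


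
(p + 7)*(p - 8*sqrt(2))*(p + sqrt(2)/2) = p^3 - 15*sqrt(2)*p^2/2 + 7*p^2 - 105*sqrt(2)*p/2 - 8*p - 56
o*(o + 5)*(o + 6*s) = o^3 + 6*o^2*s + 5*o^2 + 30*o*s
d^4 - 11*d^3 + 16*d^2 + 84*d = d*(d - 7)*(d - 6)*(d + 2)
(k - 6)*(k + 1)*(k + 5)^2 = k^4 + 5*k^3 - 31*k^2 - 185*k - 150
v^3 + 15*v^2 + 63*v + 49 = (v + 1)*(v + 7)^2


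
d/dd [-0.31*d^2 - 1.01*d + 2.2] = -0.62*d - 1.01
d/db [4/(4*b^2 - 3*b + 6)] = 4*(3 - 8*b)/(4*b^2 - 3*b + 6)^2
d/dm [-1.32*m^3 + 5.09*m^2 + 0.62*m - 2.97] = -3.96*m^2 + 10.18*m + 0.62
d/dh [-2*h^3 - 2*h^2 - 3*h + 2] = -6*h^2 - 4*h - 3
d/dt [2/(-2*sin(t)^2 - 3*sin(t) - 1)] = 2*(4*sin(t) + 3)*cos(t)/(2*sin(t)^2 + 3*sin(t) + 1)^2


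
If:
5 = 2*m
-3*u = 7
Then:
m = 5/2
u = -7/3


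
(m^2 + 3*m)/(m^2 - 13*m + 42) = m*(m + 3)/(m^2 - 13*m + 42)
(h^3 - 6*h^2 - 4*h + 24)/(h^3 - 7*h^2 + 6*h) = (h^2 - 4)/(h*(h - 1))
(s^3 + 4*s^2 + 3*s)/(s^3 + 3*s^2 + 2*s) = (s + 3)/(s + 2)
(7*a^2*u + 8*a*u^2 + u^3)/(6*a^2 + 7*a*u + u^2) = u*(7*a + u)/(6*a + u)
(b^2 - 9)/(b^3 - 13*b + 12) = (b + 3)/(b^2 + 3*b - 4)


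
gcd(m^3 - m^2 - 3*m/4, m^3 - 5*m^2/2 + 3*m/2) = m^2 - 3*m/2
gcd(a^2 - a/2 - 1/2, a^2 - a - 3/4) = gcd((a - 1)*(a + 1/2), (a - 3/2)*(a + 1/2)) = a + 1/2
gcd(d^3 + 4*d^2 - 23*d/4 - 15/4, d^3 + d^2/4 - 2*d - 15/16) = d^2 - d - 3/4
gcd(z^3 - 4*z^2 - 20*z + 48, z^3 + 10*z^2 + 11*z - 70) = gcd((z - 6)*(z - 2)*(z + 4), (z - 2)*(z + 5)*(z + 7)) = z - 2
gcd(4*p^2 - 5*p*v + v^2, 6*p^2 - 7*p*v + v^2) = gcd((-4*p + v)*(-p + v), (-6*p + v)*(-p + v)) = p - v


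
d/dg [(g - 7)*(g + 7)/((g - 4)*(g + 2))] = 2*(-g^2 + 41*g - 49)/(g^4 - 4*g^3 - 12*g^2 + 32*g + 64)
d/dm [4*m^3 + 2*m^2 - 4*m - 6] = 12*m^2 + 4*m - 4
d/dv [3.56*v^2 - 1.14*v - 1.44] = 7.12*v - 1.14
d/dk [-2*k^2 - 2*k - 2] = -4*k - 2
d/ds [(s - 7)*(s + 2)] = 2*s - 5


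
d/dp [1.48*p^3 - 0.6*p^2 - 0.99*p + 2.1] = 4.44*p^2 - 1.2*p - 0.99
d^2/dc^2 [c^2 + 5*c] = 2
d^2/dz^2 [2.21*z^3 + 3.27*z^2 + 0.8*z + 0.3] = 13.26*z + 6.54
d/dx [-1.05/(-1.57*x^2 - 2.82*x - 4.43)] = (-3.297*x - 2.961)/(1.57*x^2 + 2.82*x + 4.43)^2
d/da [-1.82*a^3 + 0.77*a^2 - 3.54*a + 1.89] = -5.46*a^2 + 1.54*a - 3.54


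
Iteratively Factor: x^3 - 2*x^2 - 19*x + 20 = (x + 4)*(x^2 - 6*x + 5) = (x - 1)*(x + 4)*(x - 5)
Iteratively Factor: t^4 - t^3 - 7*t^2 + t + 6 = (t + 1)*(t^3 - 2*t^2 - 5*t + 6) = (t + 1)*(t + 2)*(t^2 - 4*t + 3) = (t - 3)*(t + 1)*(t + 2)*(t - 1)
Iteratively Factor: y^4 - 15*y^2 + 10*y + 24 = (y + 1)*(y^3 - y^2 - 14*y + 24) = (y - 3)*(y + 1)*(y^2 + 2*y - 8) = (y - 3)*(y + 1)*(y + 4)*(y - 2)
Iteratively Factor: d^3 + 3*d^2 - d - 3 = (d - 1)*(d^2 + 4*d + 3) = (d - 1)*(d + 1)*(d + 3)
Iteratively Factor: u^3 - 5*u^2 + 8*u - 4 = (u - 2)*(u^2 - 3*u + 2) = (u - 2)^2*(u - 1)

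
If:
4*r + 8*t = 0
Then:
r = -2*t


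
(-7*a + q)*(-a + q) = 7*a^2 - 8*a*q + q^2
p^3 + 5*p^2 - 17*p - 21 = (p - 3)*(p + 1)*(p + 7)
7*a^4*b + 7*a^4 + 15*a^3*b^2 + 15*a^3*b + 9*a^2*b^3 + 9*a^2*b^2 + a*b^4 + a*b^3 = (a + b)^2*(7*a + b)*(a*b + a)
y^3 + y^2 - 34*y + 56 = (y - 4)*(y - 2)*(y + 7)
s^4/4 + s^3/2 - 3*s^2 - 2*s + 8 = (s/4 + 1/2)*(s - 2)^2*(s + 4)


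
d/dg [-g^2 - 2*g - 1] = -2*g - 2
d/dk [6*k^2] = 12*k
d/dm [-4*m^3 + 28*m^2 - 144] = 4*m*(14 - 3*m)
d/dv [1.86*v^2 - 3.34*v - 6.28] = 3.72*v - 3.34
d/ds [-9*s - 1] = -9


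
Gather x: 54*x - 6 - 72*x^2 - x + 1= -72*x^2 + 53*x - 5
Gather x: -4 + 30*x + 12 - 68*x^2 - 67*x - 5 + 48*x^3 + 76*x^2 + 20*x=48*x^3 + 8*x^2 - 17*x + 3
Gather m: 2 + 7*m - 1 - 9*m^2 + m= -9*m^2 + 8*m + 1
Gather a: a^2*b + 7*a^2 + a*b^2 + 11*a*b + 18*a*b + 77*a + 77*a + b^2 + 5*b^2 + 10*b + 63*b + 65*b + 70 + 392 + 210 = a^2*(b + 7) + a*(b^2 + 29*b + 154) + 6*b^2 + 138*b + 672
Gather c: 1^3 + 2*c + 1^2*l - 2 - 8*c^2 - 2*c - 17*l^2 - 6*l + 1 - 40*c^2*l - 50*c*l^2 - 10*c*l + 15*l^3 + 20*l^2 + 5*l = c^2*(-40*l - 8) + c*(-50*l^2 - 10*l) + 15*l^3 + 3*l^2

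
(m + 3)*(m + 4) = m^2 + 7*m + 12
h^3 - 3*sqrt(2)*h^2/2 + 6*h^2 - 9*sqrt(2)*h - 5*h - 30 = (h + 6)*(h - 5*sqrt(2)/2)*(h + sqrt(2))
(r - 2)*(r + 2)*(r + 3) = r^3 + 3*r^2 - 4*r - 12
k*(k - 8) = k^2 - 8*k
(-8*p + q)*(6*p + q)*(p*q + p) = -48*p^3*q - 48*p^3 - 2*p^2*q^2 - 2*p^2*q + p*q^3 + p*q^2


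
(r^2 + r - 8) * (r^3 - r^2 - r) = r^5 - 10*r^3 + 7*r^2 + 8*r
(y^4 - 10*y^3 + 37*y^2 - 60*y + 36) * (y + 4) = y^5 - 6*y^4 - 3*y^3 + 88*y^2 - 204*y + 144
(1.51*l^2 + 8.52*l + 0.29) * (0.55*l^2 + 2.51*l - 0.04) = 0.8305*l^4 + 8.4761*l^3 + 21.4843*l^2 + 0.3871*l - 0.0116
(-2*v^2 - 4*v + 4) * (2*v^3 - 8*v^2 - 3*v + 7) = -4*v^5 + 8*v^4 + 46*v^3 - 34*v^2 - 40*v + 28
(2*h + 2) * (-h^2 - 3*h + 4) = -2*h^3 - 8*h^2 + 2*h + 8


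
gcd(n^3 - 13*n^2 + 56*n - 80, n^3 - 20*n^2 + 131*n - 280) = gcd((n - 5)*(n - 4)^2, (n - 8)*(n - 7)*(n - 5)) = n - 5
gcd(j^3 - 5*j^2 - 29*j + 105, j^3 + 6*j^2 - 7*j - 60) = j^2 + 2*j - 15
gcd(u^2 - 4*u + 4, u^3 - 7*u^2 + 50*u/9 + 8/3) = 1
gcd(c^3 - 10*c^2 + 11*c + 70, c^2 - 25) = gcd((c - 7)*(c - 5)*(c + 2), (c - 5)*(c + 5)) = c - 5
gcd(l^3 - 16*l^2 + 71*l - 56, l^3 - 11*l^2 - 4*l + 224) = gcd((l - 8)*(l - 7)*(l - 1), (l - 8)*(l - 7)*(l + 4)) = l^2 - 15*l + 56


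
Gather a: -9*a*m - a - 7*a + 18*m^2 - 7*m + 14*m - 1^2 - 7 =a*(-9*m - 8) + 18*m^2 + 7*m - 8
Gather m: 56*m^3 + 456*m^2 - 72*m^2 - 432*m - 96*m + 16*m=56*m^3 + 384*m^2 - 512*m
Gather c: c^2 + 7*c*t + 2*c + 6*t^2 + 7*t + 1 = c^2 + c*(7*t + 2) + 6*t^2 + 7*t + 1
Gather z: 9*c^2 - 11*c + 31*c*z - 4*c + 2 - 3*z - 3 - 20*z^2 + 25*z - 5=9*c^2 - 15*c - 20*z^2 + z*(31*c + 22) - 6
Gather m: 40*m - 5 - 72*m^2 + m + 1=-72*m^2 + 41*m - 4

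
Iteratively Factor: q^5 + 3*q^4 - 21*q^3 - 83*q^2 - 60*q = (q)*(q^4 + 3*q^3 - 21*q^2 - 83*q - 60) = q*(q + 1)*(q^3 + 2*q^2 - 23*q - 60) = q*(q + 1)*(q + 4)*(q^2 - 2*q - 15) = q*(q - 5)*(q + 1)*(q + 4)*(q + 3)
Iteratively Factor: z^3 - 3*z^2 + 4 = (z - 2)*(z^2 - z - 2) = (z - 2)^2*(z + 1)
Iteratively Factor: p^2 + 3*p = (p)*(p + 3)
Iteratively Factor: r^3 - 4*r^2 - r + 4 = (r + 1)*(r^2 - 5*r + 4) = (r - 1)*(r + 1)*(r - 4)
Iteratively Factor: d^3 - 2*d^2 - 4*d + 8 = (d + 2)*(d^2 - 4*d + 4) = (d - 2)*(d + 2)*(d - 2)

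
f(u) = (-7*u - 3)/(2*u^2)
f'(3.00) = 0.50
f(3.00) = -1.33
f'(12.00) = 0.03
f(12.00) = -0.30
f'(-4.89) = 0.12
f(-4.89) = 0.65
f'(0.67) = 17.77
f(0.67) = -8.57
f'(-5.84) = 0.09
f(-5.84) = 0.56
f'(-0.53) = -7.69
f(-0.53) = 1.26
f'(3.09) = 0.47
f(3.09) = -1.29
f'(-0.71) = -1.44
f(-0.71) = 1.95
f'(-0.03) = -107222.22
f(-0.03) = -1550.00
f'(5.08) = 0.16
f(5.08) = -0.75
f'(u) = -7/(2*u^2) - (-7*u - 3)/u^3 = (7*u + 6)/(2*u^3)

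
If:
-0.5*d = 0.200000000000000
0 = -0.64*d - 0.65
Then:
No Solution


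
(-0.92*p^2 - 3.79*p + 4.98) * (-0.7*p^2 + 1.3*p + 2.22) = 0.644*p^4 + 1.457*p^3 - 10.4554*p^2 - 1.9398*p + 11.0556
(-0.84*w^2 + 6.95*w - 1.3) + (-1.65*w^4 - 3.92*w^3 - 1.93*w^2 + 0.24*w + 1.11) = -1.65*w^4 - 3.92*w^3 - 2.77*w^2 + 7.19*w - 0.19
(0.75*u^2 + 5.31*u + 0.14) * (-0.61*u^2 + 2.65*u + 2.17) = -0.4575*u^4 - 1.2516*u^3 + 15.6136*u^2 + 11.8937*u + 0.3038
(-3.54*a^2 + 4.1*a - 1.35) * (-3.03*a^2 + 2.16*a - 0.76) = 10.7262*a^4 - 20.0694*a^3 + 15.6369*a^2 - 6.032*a + 1.026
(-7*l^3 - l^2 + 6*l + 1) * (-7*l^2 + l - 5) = 49*l^5 - 8*l^3 + 4*l^2 - 29*l - 5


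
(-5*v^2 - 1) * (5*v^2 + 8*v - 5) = -25*v^4 - 40*v^3 + 20*v^2 - 8*v + 5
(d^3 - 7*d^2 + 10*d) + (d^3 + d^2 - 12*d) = 2*d^3 - 6*d^2 - 2*d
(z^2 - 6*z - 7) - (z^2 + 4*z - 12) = 5 - 10*z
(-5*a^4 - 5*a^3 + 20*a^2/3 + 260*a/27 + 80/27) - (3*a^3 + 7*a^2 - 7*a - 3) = -5*a^4 - 8*a^3 - a^2/3 + 449*a/27 + 161/27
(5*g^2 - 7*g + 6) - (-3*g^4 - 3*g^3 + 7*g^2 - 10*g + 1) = 3*g^4 + 3*g^3 - 2*g^2 + 3*g + 5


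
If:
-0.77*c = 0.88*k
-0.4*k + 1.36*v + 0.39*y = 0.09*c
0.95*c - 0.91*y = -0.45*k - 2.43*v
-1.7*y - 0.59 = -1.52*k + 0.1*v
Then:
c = -0.42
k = 0.37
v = 0.09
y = -0.02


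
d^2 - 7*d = d*(d - 7)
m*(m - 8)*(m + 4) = m^3 - 4*m^2 - 32*m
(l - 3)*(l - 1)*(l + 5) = l^3 + l^2 - 17*l + 15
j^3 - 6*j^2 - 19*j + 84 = (j - 7)*(j - 3)*(j + 4)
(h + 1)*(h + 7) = h^2 + 8*h + 7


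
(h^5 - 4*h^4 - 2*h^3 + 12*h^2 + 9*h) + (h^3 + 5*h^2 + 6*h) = h^5 - 4*h^4 - h^3 + 17*h^2 + 15*h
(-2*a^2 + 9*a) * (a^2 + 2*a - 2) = -2*a^4 + 5*a^3 + 22*a^2 - 18*a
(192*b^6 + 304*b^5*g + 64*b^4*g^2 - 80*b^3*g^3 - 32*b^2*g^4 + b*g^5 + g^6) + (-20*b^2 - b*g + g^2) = 192*b^6 + 304*b^5*g + 64*b^4*g^2 - 80*b^3*g^3 - 32*b^2*g^4 - 20*b^2 + b*g^5 - b*g + g^6 + g^2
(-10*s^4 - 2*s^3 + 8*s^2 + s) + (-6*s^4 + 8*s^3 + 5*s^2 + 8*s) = -16*s^4 + 6*s^3 + 13*s^2 + 9*s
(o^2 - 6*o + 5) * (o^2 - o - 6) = o^4 - 7*o^3 + 5*o^2 + 31*o - 30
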